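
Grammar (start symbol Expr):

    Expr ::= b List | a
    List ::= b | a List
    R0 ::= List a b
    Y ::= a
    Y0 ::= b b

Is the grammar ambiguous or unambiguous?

(R0, Y, Y0 are unreachable from Expr, so their rules don't affect L(Expr).) The reachable rules are right-linear with at most one rule per (nonterminal, next-terminal) pair. Each input token forces the next rule, so parsing is deterministic.

Unambiguous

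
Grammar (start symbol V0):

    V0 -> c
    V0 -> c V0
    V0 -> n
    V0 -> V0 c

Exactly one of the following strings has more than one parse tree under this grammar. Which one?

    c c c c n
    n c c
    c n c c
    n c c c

c c c c n: 1 tree
n c c: 1 tree
c n c c: 3 trees
n c c c: 1 tree

c n c c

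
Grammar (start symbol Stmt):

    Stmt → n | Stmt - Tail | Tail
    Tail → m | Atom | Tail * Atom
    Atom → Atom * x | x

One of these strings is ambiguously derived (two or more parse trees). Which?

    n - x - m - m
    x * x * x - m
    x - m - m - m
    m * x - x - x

x * x * x - m

n - x - m - m: 1 tree
x * x * x - m: 4 trees
x - m - m - m: 1 tree
m * x - x - x: 1 tree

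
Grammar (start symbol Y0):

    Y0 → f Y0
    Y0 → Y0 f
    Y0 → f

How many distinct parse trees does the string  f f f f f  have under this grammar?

Parse trees for f f f f f (showing first 6 of 16):
  [Y0 f [Y0 f [Y0 f [Y0 f [Y0 f]]]]]
  [Y0 f [Y0 f [Y0 f [Y0 [Y0 f] f]]]]
  [Y0 f [Y0 f [Y0 [Y0 f [Y0 f]] f]]]
  [Y0 f [Y0 f [Y0 [Y0 [Y0 f] f] f]]]
  [Y0 f [Y0 [Y0 f [Y0 f [Y0 f]]] f]]
  [Y0 f [Y0 [Y0 f [Y0 [Y0 f] f]] f]]

16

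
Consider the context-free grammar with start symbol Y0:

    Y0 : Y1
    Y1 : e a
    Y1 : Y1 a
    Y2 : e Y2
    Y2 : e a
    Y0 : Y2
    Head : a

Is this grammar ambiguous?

Ambiguous

Witness: e a

Derivation 1: Y0 ⇒ Y1 ⇒ e a
Derivation 2: Y0 ⇒ Y2 ⇒ e a

Two distinct leftmost derivations for the same string.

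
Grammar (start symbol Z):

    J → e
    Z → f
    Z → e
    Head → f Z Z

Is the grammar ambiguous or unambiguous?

Only Z is reachable from Z; ignoring the rest: Restricted to the reachable nonterminals, every rule has the form A → t or A → t B, and no two rules for the same A share a first terminal. The grammar encodes a DFA — one run per string.

Unambiguous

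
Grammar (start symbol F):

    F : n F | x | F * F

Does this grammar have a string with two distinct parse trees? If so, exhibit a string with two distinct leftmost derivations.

Witness: n x * x

Derivation 1: F ⇒ n F ⇒ n F * F ⇒ n x * F ⇒ n x * x
Derivation 2: F ⇒ F * F ⇒ n F * F ⇒ n x * F ⇒ n x * x

Two distinct leftmost derivations for the same string.

Ambiguous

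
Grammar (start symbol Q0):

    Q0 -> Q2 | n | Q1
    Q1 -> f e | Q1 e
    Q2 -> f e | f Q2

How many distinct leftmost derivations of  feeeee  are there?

1

Parse trees for feeeee:
  [Q0 [Q1 [Q1 [Q1 [Q1 [Q1 f e] e] e] e] e]]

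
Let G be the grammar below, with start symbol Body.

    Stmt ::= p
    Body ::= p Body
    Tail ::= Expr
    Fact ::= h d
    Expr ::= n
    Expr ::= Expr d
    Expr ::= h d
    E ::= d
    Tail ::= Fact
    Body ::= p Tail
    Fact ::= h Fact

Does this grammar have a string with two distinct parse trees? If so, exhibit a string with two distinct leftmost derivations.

Ambiguous

Witness: p h d

Derivation 1: Body ⇒ p Tail ⇒ p Expr ⇒ p h d
Derivation 2: Body ⇒ p Tail ⇒ p Fact ⇒ p h d

Two distinct leftmost derivations for the same string.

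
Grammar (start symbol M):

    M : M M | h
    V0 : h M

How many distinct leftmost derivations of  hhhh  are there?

5

Parse trees for hhhh:
  [M [M h] [M [M h] [M [M h] [M h]]]]
  [M [M h] [M [M [M h] [M h]] [M h]]]
  [M [M [M h] [M h]] [M [M h] [M h]]]
  [M [M [M h] [M [M h] [M h]]] [M h]]
  [M [M [M [M h] [M h]] [M h]] [M h]]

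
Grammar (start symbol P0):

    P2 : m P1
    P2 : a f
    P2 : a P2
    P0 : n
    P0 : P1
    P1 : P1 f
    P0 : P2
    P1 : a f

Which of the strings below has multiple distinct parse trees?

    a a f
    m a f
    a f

a f

a a f: 1 tree
m a f: 1 tree
a f: 2 trees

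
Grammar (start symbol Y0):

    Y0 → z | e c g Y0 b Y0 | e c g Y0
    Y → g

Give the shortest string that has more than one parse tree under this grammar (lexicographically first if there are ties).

length 1: no string has ≥2 trees
length 4: no string has ≥2 trees
length 6: no string has ≥2 trees
length 7: no string has ≥2 trees
length 9: e c g e c g z b z has 2 parse trees

Two derivations of e c g e c g z b z:
  Y0 ⇒ e c g Y0 b Y0 ⇒ e c g e c g Y0 b Y0 ⇒ e c g e c g z b Y0 ⇒ e c g e c g z b z
  Y0 ⇒ e c g Y0 ⇒ e c g e c g Y0 b Y0 ⇒ e c g e c g z b Y0 ⇒ e c g e c g z b z

e c g e c g z b z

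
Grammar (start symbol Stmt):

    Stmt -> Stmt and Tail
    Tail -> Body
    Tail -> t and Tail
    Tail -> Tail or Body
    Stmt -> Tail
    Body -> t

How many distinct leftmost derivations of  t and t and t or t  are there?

7

Parse trees for t and t and t or t:
  [Stmt [Stmt [Tail [Body t]]] and [Tail t and [Tail [Tail [Body t]] or [Body t]]]]
  [Stmt [Stmt [Tail [Body t]]] and [Tail [Tail t and [Tail [Body t]]] or [Body t]]]
  [Stmt [Stmt [Stmt [Tail [Body t]]] and [Tail [Body t]]] and [Tail [Tail [Body t]] or [Body t]]]
  [Stmt [Stmt [Tail t and [Tail [Body t]]]] and [Tail [Tail [Body t]] or [Body t]]]
  [Stmt [Tail t and [Tail t and [Tail [Tail [Body t]] or [Body t]]]]]
  [Stmt [Tail t and [Tail [Tail t and [Tail [Body t]]] or [Body t]]]]
  [Stmt [Tail [Tail t and [Tail t and [Tail [Body t]]]] or [Body t]]]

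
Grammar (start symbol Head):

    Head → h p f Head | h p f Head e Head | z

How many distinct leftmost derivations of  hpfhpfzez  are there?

2

Parse trees for hpfhpfzez:
  [Head h p f [Head h p f [Head z] e [Head z]]]
  [Head h p f [Head h p f [Head z]] e [Head z]]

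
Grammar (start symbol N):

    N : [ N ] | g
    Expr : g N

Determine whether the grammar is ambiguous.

Unambiguous

Only N is reachable from N; ignoring the rest: L(N) is { openⁿ atom closeⁿ : n ≥ 0 }. The bracket depth fixes n, and the derivation is forced at every step.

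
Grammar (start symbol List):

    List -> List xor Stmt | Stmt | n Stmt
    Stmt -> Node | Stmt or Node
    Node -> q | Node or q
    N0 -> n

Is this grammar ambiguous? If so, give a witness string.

Witness: q or q

Derivation 1: List ⇒ Stmt ⇒ Node ⇒ Node or q ⇒ q or q
Derivation 2: List ⇒ Stmt ⇒ Stmt or Node ⇒ Node or Node ⇒ q or Node ⇒ q or q

Two distinct leftmost derivations for the same string.

Ambiguous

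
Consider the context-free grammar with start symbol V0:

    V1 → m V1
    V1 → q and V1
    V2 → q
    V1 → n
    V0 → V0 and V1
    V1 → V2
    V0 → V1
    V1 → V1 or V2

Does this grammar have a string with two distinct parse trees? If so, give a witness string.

Ambiguous

Witness: q and n

Derivation 1: V0 ⇒ V0 and V1 ⇒ V1 and V1 ⇒ V2 and V1 ⇒ q and V1 ⇒ q and n
Derivation 2: V0 ⇒ V1 ⇒ q and V1 ⇒ q and n

Two distinct leftmost derivations for the same string.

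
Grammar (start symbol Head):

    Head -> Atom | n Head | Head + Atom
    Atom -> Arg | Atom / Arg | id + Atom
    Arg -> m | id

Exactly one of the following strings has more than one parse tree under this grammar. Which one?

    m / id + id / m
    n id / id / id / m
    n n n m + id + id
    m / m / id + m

m / id + id / m: 1 tree
n id / id / id / m: 1 tree
n n n m + id + id: 14 trees
m / m / id + m: 1 tree

n n n m + id + id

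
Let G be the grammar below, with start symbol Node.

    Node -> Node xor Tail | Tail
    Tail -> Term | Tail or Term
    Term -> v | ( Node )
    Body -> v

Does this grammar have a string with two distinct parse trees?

Unambiguous

(Body is unreachable from Node, so its rules don't affect L(Node).) This is a standard precedence ladder (Node over Tail over Term), with each level left-recursive on its own operator ('xor' at Node, 'or' at Tail). That structure is LR(1), hence unambiguous.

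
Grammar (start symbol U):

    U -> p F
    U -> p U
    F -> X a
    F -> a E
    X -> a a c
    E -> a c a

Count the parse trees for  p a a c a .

Parse trees for p a a c a:
  [U p [F [X a a c] a]]
  [U p [F a [E a c a]]]

2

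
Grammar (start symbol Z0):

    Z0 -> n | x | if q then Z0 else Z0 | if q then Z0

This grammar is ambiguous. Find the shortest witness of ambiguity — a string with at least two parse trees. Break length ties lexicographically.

if q then if q then n else n

length 1: no string has ≥2 trees
length 4: no string has ≥2 trees
length 6: no string has ≥2 trees
length 7: no string has ≥2 trees
length 9: if q then if q then n else n has 2 parse trees

Two derivations of if q then if q then n else n:
  Z0 ⇒ if q then Z0 else Z0 ⇒ if q then if q then Z0 else Z0 ⇒ if q then if q then n else Z0 ⇒ if q then if q then n else n
  Z0 ⇒ if q then Z0 ⇒ if q then if q then Z0 else Z0 ⇒ if q then if q then n else Z0 ⇒ if q then if q then n else n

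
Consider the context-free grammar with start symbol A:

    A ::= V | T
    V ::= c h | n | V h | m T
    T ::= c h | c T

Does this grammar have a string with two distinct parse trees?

Ambiguous

Witness: c h

Derivation 1: A ⇒ V ⇒ c h
Derivation 2: A ⇒ T ⇒ c h

Two distinct leftmost derivations for the same string.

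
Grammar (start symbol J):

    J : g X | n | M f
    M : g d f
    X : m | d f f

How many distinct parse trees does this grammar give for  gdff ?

2

Parse trees for gdff:
  [J g [X d f f]]
  [J [M g d f] f]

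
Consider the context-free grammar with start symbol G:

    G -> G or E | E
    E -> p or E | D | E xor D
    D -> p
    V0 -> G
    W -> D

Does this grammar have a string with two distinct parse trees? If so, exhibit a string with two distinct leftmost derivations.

Witness: p or p

Derivation 1: G ⇒ G or E ⇒ E or E ⇒ D or E ⇒ p or E ⇒ p or D ⇒ p or p
Derivation 2: G ⇒ E ⇒ p or E ⇒ p or D ⇒ p or p

Two distinct leftmost derivations for the same string.

Ambiguous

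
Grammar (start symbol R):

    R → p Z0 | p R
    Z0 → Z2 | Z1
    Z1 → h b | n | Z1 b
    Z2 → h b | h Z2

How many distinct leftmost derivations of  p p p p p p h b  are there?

2

Parse trees for p p p p p p h b:
  [R p [R p [R p [R p [R p [R p [Z0 [Z2 h b]]]]]]]]
  [R p [R p [R p [R p [R p [R p [Z0 [Z1 h b]]]]]]]]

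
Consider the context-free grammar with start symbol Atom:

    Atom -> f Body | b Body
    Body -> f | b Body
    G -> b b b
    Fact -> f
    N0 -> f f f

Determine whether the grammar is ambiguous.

Unambiguous

Only Atom, Body are reachable from Atom; ignoring the rest: Restricted to the reachable nonterminals, every rule has the form A → t or A → t B, and no two rules for the same A share a first terminal. The grammar encodes a DFA — one run per string.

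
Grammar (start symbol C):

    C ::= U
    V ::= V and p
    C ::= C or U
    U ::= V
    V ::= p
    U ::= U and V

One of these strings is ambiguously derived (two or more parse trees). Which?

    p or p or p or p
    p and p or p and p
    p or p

p or p or p or p: 1 tree
p and p or p and p: 4 trees
p or p: 1 tree

p and p or p and p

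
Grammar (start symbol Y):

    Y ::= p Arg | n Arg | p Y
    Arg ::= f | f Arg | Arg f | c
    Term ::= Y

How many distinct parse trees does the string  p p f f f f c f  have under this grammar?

5

Parse trees for p p f f f f c f:
  [Y p [Y p [Arg f [Arg f [Arg f [Arg f [Arg [Arg c] f]]]]]]]
  [Y p [Y p [Arg f [Arg f [Arg f [Arg [Arg f [Arg c]] f]]]]]]
  [Y p [Y p [Arg f [Arg f [Arg [Arg f [Arg f [Arg c]]] f]]]]]
  [Y p [Y p [Arg f [Arg [Arg f [Arg f [Arg f [Arg c]]]] f]]]]
  [Y p [Y p [Arg [Arg f [Arg f [Arg f [Arg f [Arg c]]]]] f]]]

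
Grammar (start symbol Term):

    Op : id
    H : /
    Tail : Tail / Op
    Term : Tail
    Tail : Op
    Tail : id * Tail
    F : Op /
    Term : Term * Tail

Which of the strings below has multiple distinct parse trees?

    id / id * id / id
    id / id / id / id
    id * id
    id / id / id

id / id * id / id: 1 tree
id / id / id / id: 1 tree
id * id: 2 trees
id / id / id: 1 tree

id * id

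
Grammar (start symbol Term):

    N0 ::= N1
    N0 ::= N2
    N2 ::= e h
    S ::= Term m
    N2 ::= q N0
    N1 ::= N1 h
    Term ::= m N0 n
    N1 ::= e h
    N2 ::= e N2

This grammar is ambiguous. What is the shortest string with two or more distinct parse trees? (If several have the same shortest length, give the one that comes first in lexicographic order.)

length 4: m e h n has 2 parse trees

Two derivations of m e h n:
  Term ⇒ m N0 n ⇒ m N1 n ⇒ m e h n
  Term ⇒ m N0 n ⇒ m N2 n ⇒ m e h n

m e h n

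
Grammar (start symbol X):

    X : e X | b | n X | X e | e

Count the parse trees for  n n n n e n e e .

8

Parse trees for n n n n e n e e:
  [X n [X n [X n [X n [X e [X n [X e [X e]]]]]]]]
  [X n [X n [X n [X n [X e [X n [X [X e] e]]]]]]]
  [X n [X n [X n [X n [X e [X [X n [X e]] e]]]]]]
  [X n [X n [X n [X n [X [X e [X n [X e]]] e]]]]]
  [X n [X n [X n [X [X n [X e [X n [X e]]]] e]]]]
  [X n [X n [X [X n [X n [X e [X n [X e]]]]] e]]]
  [X n [X [X n [X n [X n [X e [X n [X e]]]]]] e]]
  [X [X n [X n [X n [X n [X e [X n [X e]]]]]]] e]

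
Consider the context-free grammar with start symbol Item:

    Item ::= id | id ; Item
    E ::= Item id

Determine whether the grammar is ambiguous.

Unambiguous

(E is unreachable from Item, so its rules don't affect L(Item).) The reachable grammar is A → atom sep A | atom. Each atom is followed by either the separator (recurse) or end-of-string (stop) — no choice point.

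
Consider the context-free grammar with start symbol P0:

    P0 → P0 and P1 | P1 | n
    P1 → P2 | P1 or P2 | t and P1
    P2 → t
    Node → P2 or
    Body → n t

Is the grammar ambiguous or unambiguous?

Witness: t and t

Derivation 1: P0 ⇒ P0 and P1 ⇒ P1 and P1 ⇒ P2 and P1 ⇒ t and P1 ⇒ t and P2 ⇒ t and t
Derivation 2: P0 ⇒ P1 ⇒ t and P1 ⇒ t and P2 ⇒ t and t

Two distinct leftmost derivations for the same string.

Ambiguous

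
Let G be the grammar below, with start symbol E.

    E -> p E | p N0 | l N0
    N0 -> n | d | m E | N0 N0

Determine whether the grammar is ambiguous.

Ambiguous

Witness: l d d d

Derivation 1: E ⇒ l N0 ⇒ l N0 N0 ⇒ l d N0 ⇒ l d N0 N0 ⇒ l d d N0 ⇒ l d d d
Derivation 2: E ⇒ l N0 ⇒ l N0 N0 ⇒ l N0 N0 N0 ⇒ l d N0 N0 ⇒ l d d N0 ⇒ l d d d

Two distinct leftmost derivations for the same string.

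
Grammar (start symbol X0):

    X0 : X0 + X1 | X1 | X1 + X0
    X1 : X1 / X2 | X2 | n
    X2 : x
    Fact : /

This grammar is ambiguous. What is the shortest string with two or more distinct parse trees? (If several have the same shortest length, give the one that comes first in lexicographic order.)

n + n

length 1: no string has ≥2 trees
length 3: n + n has 2 parse trees

Two derivations of n + n:
  X0 ⇒ X0 + X1 ⇒ X1 + X1 ⇒ n + X1 ⇒ n + n
  X0 ⇒ X1 + X0 ⇒ n + X0 ⇒ n + X1 ⇒ n + n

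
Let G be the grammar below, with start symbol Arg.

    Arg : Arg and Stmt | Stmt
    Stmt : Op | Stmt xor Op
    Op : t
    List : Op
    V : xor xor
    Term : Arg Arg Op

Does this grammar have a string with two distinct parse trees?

(List, V, Term are unreachable from Arg, so their rules don't affect L(Arg).) This is a standard precedence ladder (Arg over Stmt over Op), with each level left-recursive on its own operator ('and' at Arg, 'xor' at Stmt). That structure is LR(1), hence unambiguous.

Unambiguous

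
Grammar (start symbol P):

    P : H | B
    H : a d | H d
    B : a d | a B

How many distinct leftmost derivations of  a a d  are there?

1

Parse trees for a a d:
  [P [B a [B a d]]]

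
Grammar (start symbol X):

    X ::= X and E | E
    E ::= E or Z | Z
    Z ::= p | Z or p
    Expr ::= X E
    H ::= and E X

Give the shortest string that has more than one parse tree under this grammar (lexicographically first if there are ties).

length 1: no string has ≥2 trees
length 3: p or p has 2 parse trees

Two derivations of p or p:
  X ⇒ E ⇒ E or Z ⇒ Z or Z ⇒ p or Z ⇒ p or p
  X ⇒ E ⇒ Z ⇒ Z or p ⇒ p or p

p or p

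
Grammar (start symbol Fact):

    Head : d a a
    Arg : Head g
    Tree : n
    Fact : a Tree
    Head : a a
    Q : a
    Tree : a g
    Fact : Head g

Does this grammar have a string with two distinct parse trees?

Witness: a a g

Derivation 1: Fact ⇒ a Tree ⇒ a a g
Derivation 2: Fact ⇒ Head g ⇒ a a g

Two distinct leftmost derivations for the same string.

Ambiguous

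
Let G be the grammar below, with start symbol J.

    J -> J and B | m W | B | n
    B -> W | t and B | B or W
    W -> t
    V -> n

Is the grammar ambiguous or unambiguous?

Ambiguous

Witness: t and t

Derivation 1: J ⇒ J and B ⇒ B and B ⇒ W and B ⇒ t and B ⇒ t and W ⇒ t and t
Derivation 2: J ⇒ B ⇒ t and B ⇒ t and W ⇒ t and t

Two distinct leftmost derivations for the same string.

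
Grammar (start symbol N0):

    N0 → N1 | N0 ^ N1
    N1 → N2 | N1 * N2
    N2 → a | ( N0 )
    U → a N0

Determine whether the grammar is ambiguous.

(U is unreachable from N0, so its rules don't affect L(N0).) This is a standard precedence ladder (N0 over N1 over N2), with each level left-recursive on its own operator ('^' at N0, '*' at N1). That structure is LR(1), hence unambiguous.

Unambiguous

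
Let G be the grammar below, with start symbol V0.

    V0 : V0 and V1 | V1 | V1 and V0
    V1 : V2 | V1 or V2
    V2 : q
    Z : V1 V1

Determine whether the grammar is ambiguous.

Witness: q and q

Derivation 1: V0 ⇒ V0 and V1 ⇒ V1 and V1 ⇒ V2 and V1 ⇒ q and V1 ⇒ q and V2 ⇒ q and q
Derivation 2: V0 ⇒ V1 and V0 ⇒ V2 and V0 ⇒ q and V0 ⇒ q and V1 ⇒ q and V2 ⇒ q and q

Two distinct leftmost derivations for the same string.

Ambiguous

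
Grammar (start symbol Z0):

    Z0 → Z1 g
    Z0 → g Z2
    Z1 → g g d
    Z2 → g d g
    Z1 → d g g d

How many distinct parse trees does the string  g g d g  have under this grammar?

2

Parse trees for g g d g:
  [Z0 [Z1 g g d] g]
  [Z0 g [Z2 g d g]]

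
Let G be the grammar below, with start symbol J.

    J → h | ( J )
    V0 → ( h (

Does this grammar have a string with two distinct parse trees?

(V0 is unreachable from J, so its rules don't affect L(J).) Each string is a nest of matched brackets around a single atom. An opening bracket forces the recursive rule; an atom forces the base rule.

Unambiguous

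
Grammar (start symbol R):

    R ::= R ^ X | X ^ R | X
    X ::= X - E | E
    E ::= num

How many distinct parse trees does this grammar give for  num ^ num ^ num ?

4

Parse trees for num ^ num ^ num:
  [R [R [R [X [E num]]] ^ [X [E num]]] ^ [X [E num]]]
  [R [R [X [E num]] ^ [R [X [E num]]]] ^ [X [E num]]]
  [R [X [E num]] ^ [R [R [X [E num]]] ^ [X [E num]]]]
  [R [X [E num]] ^ [R [X [E num]] ^ [R [X [E num]]]]]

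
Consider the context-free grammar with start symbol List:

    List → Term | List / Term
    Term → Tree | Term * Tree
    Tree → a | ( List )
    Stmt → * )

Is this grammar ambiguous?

Unambiguous

(Stmt is unreachable from List, so its rules don't affect L(List).) This is a standard precedence ladder (List over Term over Tree), with each level left-recursive on its own operator ('/' at List, '*' at Term). That structure is LR(1), hence unambiguous.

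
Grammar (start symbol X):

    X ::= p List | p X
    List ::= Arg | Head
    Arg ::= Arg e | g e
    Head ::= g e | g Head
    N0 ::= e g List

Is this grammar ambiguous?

Ambiguous

Witness: p g e

Derivation 1: X ⇒ p List ⇒ p Arg ⇒ p g e
Derivation 2: X ⇒ p List ⇒ p Head ⇒ p g e

Two distinct leftmost derivations for the same string.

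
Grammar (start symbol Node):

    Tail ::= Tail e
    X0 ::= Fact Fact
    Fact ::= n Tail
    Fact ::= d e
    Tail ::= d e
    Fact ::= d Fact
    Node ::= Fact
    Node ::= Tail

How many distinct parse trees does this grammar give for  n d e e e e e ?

Parse trees for n d e e e e e:
  [Node [Fact n [Tail [Tail [Tail [Tail [Tail d e] e] e] e] e]]]

1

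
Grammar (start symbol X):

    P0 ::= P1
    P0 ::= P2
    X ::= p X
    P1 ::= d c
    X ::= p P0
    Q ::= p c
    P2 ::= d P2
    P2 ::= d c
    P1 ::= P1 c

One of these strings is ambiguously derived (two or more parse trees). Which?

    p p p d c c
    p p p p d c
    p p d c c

p p p d c c: 1 tree
p p p p d c: 2 trees
p p d c c: 1 tree

p p p p d c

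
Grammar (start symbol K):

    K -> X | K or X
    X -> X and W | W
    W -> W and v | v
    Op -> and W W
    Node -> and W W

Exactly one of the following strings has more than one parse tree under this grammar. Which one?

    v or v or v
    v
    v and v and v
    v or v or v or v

v and v and v

v or v or v: 1 tree
v: 1 tree
v and v and v: 4 trees
v or v or v or v: 1 tree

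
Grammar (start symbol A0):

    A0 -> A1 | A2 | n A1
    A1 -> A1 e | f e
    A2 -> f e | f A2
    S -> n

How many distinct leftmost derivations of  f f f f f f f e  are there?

Parse trees for f f f f f f f e:
  [A0 [A2 f [A2 f [A2 f [A2 f [A2 f [A2 f [A2 f e]]]]]]]]

1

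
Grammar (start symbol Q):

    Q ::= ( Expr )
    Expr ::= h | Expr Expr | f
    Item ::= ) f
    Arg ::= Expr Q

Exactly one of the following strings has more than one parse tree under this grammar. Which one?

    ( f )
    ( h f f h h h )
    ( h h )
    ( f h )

( h f f h h h )

( f ): 1 tree
( h f f h h h ): 42 trees
( h h ): 1 tree
( f h ): 1 tree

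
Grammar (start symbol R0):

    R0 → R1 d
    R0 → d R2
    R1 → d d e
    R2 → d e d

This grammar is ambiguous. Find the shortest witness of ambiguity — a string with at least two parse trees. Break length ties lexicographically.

d d e d

length 4: d d e d has 2 parse trees

Two derivations of d d e d:
  R0 ⇒ R1 d ⇒ d d e d
  R0 ⇒ d R2 ⇒ d d e d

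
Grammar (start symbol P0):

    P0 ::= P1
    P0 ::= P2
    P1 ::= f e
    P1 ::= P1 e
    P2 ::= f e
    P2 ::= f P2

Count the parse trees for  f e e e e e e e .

1

Parse trees for f e e e e e e e:
  [P0 [P1 [P1 [P1 [P1 [P1 [P1 [P1 f e] e] e] e] e] e] e]]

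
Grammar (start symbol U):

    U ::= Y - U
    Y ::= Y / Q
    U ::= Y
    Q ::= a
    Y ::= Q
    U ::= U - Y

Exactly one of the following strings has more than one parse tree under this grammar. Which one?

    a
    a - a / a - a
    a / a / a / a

a: 1 tree
a - a / a - a: 4 trees
a / a / a / a: 1 tree

a - a / a - a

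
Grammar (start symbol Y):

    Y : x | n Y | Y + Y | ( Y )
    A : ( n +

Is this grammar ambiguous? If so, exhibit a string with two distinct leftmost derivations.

Witness: n x + x

Derivation 1: Y ⇒ n Y ⇒ n Y + Y ⇒ n x + Y ⇒ n x + x
Derivation 2: Y ⇒ Y + Y ⇒ n Y + Y ⇒ n x + Y ⇒ n x + x

Two distinct leftmost derivations for the same string.

Ambiguous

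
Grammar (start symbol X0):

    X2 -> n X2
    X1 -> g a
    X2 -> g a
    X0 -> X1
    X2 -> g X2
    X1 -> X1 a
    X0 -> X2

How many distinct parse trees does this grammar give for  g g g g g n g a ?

1

Parse trees for g g g g g n g a:
  [X0 [X2 g [X2 g [X2 g [X2 g [X2 g [X2 n [X2 g a]]]]]]]]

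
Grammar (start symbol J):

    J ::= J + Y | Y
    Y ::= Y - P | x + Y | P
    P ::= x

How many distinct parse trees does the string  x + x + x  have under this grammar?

4

Parse trees for x + x + x:
  [J [J [Y [P x]]] + [Y x + [Y [P x]]]]
  [J [J [J [Y [P x]]] + [Y [P x]]] + [Y [P x]]]
  [J [J [Y x + [Y [P x]]]] + [Y [P x]]]
  [J [Y x + [Y x + [Y [P x]]]]]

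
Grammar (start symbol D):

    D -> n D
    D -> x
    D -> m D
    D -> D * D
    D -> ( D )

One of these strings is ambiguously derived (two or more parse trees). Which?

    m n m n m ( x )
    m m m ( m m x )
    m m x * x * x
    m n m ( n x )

m m x * x * x

m n m n m ( x ): 1 tree
m m m ( m m x ): 1 tree
m m x * x * x: 9 trees
m n m ( n x ): 1 tree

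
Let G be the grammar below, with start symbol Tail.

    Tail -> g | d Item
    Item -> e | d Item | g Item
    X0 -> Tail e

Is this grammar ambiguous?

(X0 is unreachable from Tail, so its rules don't affect L(Tail).) Each reachable nonterminal has at most one production per leading terminal, and all productions are right-linear; the derivation is determined token-by-token.

Unambiguous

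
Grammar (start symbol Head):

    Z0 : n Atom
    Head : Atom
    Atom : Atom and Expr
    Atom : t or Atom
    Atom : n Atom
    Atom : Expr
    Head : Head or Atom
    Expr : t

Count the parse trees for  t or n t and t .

Parse trees for t or n t and t:
  [Head [Atom [Atom t or [Atom n [Atom [Expr t]]]] and [Expr t]]]
  [Head [Atom t or [Atom [Atom n [Atom [Expr t]]] and [Expr t]]]]
  [Head [Atom t or [Atom n [Atom [Atom [Expr t]] and [Expr t]]]]]
  [Head [Head [Atom [Expr t]]] or [Atom [Atom n [Atom [Expr t]]] and [Expr t]]]
  [Head [Head [Atom [Expr t]]] or [Atom n [Atom [Atom [Expr t]] and [Expr t]]]]

5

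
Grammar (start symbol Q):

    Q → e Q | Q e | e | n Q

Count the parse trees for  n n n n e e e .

22

Parse trees for n n n n e e e (showing first 6 of 22):
  [Q [Q [Q n [Q n [Q n [Q n [Q e]]]]] e] e]
  [Q [Q n [Q [Q n [Q n [Q n [Q e]]]] e]] e]
  [Q [Q n [Q n [Q [Q n [Q n [Q e]]] e]]] e]
  [Q [Q n [Q n [Q n [Q [Q n [Q e]] e]]]] e]
  [Q [Q n [Q n [Q n [Q n [Q e [Q e]]]]]] e]
  [Q [Q n [Q n [Q n [Q n [Q [Q e] e]]]]] e]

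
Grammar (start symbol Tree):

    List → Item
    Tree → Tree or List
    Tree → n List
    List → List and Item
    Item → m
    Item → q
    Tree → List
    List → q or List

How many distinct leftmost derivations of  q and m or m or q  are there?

Parse trees for q and m or m or q:
  [Tree [Tree [Tree [List [List [Item q]] and [Item m]]] or [List [Item m]]] or [List [Item q]]]

1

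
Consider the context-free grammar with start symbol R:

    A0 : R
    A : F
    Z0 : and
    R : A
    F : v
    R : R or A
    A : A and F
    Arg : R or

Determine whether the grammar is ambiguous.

Unambiguous

(Z0, Arg, A0 are unreachable from R, so their rules don't affect L(R).) The grammar is stratified — R handles 'or' (left-recursive), A handles 'and', F atoms. Each operator has a fixed associativity and precedence level, so every string has one parse.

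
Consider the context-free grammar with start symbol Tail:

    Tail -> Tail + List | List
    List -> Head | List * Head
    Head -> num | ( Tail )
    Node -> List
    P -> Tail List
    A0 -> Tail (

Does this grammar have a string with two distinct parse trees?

Only Tail, List, Head are reachable from Tail; ignoring the rest: The grammar is stratified — Tail handles '+' (left-recursive), List handles '*', Head atoms. Each operator has a fixed associativity and precedence level, so every string has one parse.

Unambiguous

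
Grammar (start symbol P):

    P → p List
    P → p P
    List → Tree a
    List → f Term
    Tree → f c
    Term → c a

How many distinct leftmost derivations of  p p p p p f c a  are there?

Parse trees for p p p p p f c a:
  [P p [P p [P p [P p [P p [List [Tree f c] a]]]]]]
  [P p [P p [P p [P p [P p [List f [Term c a]]]]]]]

2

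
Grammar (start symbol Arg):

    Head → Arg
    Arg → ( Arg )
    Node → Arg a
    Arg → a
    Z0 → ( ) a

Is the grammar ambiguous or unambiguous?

Only Arg is reachable from Arg; ignoring the rest: Each string is a nest of matched brackets around a single atom. An opening bracket forces the recursive rule; an atom forces the base rule.

Unambiguous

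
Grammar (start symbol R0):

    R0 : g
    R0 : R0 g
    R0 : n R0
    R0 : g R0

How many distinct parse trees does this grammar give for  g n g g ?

Parse trees for g n g g:
  [R0 [R0 g [R0 n [R0 g]]] g]
  [R0 g [R0 [R0 n [R0 g]] g]]
  [R0 g [R0 n [R0 [R0 g] g]]]
  [R0 g [R0 n [R0 g [R0 g]]]]

4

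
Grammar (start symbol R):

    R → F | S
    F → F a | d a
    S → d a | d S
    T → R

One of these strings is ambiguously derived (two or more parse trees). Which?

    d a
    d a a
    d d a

d a: 2 trees
d a a: 1 tree
d d a: 1 tree

d a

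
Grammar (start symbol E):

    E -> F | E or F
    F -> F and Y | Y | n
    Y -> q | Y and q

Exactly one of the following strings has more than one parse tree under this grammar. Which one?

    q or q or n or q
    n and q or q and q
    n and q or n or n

n and q or q and q

q or q or n or q: 1 tree
n and q or q and q: 2 trees
n and q or n or n: 1 tree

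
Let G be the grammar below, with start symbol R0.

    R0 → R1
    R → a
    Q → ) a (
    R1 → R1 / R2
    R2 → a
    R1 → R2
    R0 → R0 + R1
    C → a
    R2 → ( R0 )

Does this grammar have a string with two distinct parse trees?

Unambiguous

(C, Q, R are unreachable from R0, so their rules don't affect L(R0).) This is a standard precedence ladder (R0 over R1 over R2), with each level left-recursive on its own operator ('+' at R0, '/' at R1). That structure is LR(1), hence unambiguous.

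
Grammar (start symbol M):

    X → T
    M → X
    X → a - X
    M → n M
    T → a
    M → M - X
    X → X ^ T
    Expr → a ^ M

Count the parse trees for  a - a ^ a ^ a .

4

Parse trees for a - a ^ a ^ a:
  [M [X a - [X [X [X [T a]] ^ [T a]] ^ [T a]]]]
  [M [X [X a - [X [X [T a]] ^ [T a]]] ^ [T a]]]
  [M [X [X [X a - [X [T a]]] ^ [T a]] ^ [T a]]]
  [M [M [X [T a]]] - [X [X [X [T a]] ^ [T a]] ^ [T a]]]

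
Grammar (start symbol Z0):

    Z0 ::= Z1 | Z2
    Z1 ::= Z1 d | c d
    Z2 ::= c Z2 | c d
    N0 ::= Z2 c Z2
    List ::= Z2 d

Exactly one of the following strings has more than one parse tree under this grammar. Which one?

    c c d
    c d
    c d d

c c d: 1 tree
c d: 2 trees
c d d: 1 tree

c d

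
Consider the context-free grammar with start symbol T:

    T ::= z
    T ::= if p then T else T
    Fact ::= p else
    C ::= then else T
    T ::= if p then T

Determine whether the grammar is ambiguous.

Ambiguous

Witness: if p then if p then z else z

Derivation 1: T ⇒ if p then T else T ⇒ if p then if p then T else T ⇒ if p then if p then z else T ⇒ if p then if p then z else z
Derivation 2: T ⇒ if p then T ⇒ if p then if p then T else T ⇒ if p then if p then z else T ⇒ if p then if p then z else z

Two distinct leftmost derivations for the same string.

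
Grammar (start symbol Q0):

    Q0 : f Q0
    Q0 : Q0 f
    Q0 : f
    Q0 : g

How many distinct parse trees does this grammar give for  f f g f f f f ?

15

Parse trees for f f g f f f f (showing first 6 of 15):
  [Q0 f [Q0 f [Q0 [Q0 [Q0 [Q0 [Q0 g] f] f] f] f]]]
  [Q0 f [Q0 [Q0 f [Q0 [Q0 [Q0 [Q0 g] f] f] f]] f]]
  [Q0 f [Q0 [Q0 [Q0 f [Q0 [Q0 [Q0 g] f] f]] f] f]]
  [Q0 f [Q0 [Q0 [Q0 [Q0 f [Q0 [Q0 g] f]] f] f] f]]
  [Q0 f [Q0 [Q0 [Q0 [Q0 [Q0 f [Q0 g]] f] f] f] f]]
  [Q0 [Q0 f [Q0 f [Q0 [Q0 [Q0 [Q0 g] f] f] f]]] f]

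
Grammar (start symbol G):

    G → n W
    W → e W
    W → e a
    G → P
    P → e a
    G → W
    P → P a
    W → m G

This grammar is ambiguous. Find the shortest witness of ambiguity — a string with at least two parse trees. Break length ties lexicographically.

e a

length 2: e a has 2 parse trees

Two derivations of e a:
  G ⇒ P ⇒ e a
  G ⇒ W ⇒ e a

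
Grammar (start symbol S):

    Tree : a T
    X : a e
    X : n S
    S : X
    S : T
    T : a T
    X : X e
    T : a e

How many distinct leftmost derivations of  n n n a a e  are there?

1

Parse trees for n n n a a e:
  [S [X n [S [X n [S [X n [S [T a [T a e]]]]]]]]]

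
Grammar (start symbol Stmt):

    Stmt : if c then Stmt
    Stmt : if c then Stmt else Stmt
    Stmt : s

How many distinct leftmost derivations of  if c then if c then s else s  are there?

Parse trees for if c then if c then s else s:
  [Stmt if c then [Stmt if c then [Stmt s] else [Stmt s]]]
  [Stmt if c then [Stmt if c then [Stmt s]] else [Stmt s]]

2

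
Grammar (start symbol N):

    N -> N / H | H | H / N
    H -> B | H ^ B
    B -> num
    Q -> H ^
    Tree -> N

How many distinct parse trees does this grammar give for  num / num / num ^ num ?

Parse trees for num / num / num ^ num:
  [N [N [N [H [B num]]] / [H [B num]]] / [H [H [B num]] ^ [B num]]]
  [N [N [H [B num]] / [N [H [B num]]]] / [H [H [B num]] ^ [B num]]]
  [N [H [B num]] / [N [N [H [B num]]] / [H [H [B num]] ^ [B num]]]]
  [N [H [B num]] / [N [H [B num]] / [N [H [H [B num]] ^ [B num]]]]]

4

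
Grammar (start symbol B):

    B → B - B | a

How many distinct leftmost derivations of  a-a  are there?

1

Parse trees for a-a:
  [B [B a] - [B a]]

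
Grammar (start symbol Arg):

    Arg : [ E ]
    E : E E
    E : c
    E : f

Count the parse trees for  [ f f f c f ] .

Parse trees for [ f f f c f ] (showing first 6 of 14):
  [Arg [ [E [E f] [E [E f] [E [E f] [E [E c] [E f]]]]] ]]
  [Arg [ [E [E f] [E [E f] [E [E [E f] [E c]] [E f]]]] ]]
  [Arg [ [E [E f] [E [E [E f] [E f]] [E [E c] [E f]]]] ]]
  [Arg [ [E [E f] [E [E [E f] [E [E f] [E c]]] [E f]]] ]]
  [Arg [ [E [E f] [E [E [E [E f] [E f]] [E c]] [E f]]] ]]
  [Arg [ [E [E [E f] [E f]] [E [E f] [E [E c] [E f]]]] ]]

14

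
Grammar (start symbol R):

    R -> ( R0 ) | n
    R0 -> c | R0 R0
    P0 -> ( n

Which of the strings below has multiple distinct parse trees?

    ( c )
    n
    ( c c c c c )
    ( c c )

( c ): 1 tree
n: 1 tree
( c c c c c ): 14 trees
( c c ): 1 tree

( c c c c c )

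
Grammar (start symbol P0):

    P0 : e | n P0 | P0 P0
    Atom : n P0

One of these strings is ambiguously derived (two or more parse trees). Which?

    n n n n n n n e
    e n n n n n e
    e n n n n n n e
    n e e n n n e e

n e e n n n e e

n n n n n n n e: 1 tree
e n n n n n e: 1 tree
e n n n n n n e: 1 tree
n e e n n n e e: 29 trees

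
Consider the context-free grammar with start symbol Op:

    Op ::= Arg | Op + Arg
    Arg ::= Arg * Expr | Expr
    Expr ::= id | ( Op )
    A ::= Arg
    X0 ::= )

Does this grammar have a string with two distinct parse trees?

Only Op, Arg, Expr are reachable from Op; ignoring the rest: Op → Op + Arg | Arg  ;  Arg → Arg * Expr | Expr  — a left-associative chain with Expr at the bottom. Each string factors uniquely by precedence.

Unambiguous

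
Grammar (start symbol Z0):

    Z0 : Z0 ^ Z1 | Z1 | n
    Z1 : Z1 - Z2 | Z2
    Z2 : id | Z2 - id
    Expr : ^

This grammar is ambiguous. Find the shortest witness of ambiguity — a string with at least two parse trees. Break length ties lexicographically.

id - id

length 1: no string has ≥2 trees
length 3: id - id has 2 parse trees

Two derivations of id - id:
  Z0 ⇒ Z1 ⇒ Z1 - Z2 ⇒ Z2 - Z2 ⇒ id - Z2 ⇒ id - id
  Z0 ⇒ Z1 ⇒ Z2 ⇒ Z2 - id ⇒ id - id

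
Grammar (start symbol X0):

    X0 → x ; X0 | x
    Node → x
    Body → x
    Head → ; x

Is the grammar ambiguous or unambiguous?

Only X0 is reachable from X0; ignoring the rest: The reachable grammar is A → atom sep A | atom. Each atom is followed by either the separator (recurse) or end-of-string (stop) — no choice point.

Unambiguous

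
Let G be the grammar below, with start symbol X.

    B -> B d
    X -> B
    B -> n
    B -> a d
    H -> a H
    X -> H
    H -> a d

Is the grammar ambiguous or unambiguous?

Ambiguous

Witness: a d

Derivation 1: X ⇒ B ⇒ a d
Derivation 2: X ⇒ H ⇒ a d

Two distinct leftmost derivations for the same string.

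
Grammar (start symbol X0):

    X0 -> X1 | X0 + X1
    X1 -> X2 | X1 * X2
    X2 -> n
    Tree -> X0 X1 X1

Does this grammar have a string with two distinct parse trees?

Only X0, X1, X2 are reachable from X0; ignoring the rest: X0 → X0 + X1 | X1  ;  X1 → X1 * X2 | X2  — a left-associative chain with X2 at the bottom. Each string factors uniquely by precedence.

Unambiguous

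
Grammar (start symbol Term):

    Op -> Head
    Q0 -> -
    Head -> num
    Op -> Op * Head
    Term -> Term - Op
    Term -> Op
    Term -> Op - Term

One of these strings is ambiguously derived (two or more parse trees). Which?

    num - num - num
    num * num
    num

num - num - num: 4 trees
num * num: 1 tree
num: 1 tree

num - num - num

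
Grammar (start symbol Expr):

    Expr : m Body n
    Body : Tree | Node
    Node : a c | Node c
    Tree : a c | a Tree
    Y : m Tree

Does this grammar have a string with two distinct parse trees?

Witness: m a c n

Derivation 1: Expr ⇒ m Body n ⇒ m Tree n ⇒ m a c n
Derivation 2: Expr ⇒ m Body n ⇒ m Node n ⇒ m a c n

Two distinct leftmost derivations for the same string.

Ambiguous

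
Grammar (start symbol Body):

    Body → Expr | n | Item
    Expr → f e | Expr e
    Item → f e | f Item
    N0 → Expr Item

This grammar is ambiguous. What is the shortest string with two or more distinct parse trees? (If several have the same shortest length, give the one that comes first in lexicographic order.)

f e

length 1: no string has ≥2 trees
length 2: f e has 2 parse trees

Two derivations of f e:
  Body ⇒ Expr ⇒ f e
  Body ⇒ Item ⇒ f e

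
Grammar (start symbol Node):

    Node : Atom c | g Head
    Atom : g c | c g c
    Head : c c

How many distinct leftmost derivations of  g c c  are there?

Parse trees for g c c:
  [Node [Atom g c] c]
  [Node g [Head c c]]

2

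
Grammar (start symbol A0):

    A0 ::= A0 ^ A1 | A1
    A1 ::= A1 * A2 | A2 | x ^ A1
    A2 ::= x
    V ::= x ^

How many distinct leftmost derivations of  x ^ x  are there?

2

Parse trees for x ^ x:
  [A0 [A0 [A1 [A2 x]]] ^ [A1 [A2 x]]]
  [A0 [A1 x ^ [A1 [A2 x]]]]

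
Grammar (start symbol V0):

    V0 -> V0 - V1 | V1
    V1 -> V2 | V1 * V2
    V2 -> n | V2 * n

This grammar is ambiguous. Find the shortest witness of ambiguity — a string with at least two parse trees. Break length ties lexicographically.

length 1: no string has ≥2 trees
length 3: n * n has 2 parse trees

Two derivations of n * n:
  V0 ⇒ V1 ⇒ V2 ⇒ V2 * n ⇒ n * n
  V0 ⇒ V1 ⇒ V1 * V2 ⇒ V2 * V2 ⇒ n * V2 ⇒ n * n

n * n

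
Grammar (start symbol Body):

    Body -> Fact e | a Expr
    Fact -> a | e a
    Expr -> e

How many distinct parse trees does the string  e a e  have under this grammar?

1

Parse trees for e a e:
  [Body [Fact e a] e]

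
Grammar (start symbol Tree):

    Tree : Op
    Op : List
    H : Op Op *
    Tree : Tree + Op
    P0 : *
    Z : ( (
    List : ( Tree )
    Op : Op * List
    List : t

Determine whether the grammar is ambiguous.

Unambiguous

(P0, Z, H are unreachable from Tree, so their rules don't affect L(Tree).) Tree → Tree + Op | Op  ;  Op → Op * List | List  — a left-associative chain with List at the bottom. Each string factors uniquely by precedence.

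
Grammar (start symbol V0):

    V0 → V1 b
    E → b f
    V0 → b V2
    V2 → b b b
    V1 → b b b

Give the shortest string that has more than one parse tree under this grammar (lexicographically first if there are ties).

length 4: b b b b has 2 parse trees

Two derivations of b b b b:
  V0 ⇒ V1 b ⇒ b b b b
  V0 ⇒ b V2 ⇒ b b b b

b b b b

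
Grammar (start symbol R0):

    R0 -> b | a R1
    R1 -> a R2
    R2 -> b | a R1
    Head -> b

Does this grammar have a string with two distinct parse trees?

Only R0, R1, R2 are reachable from R0; ignoring the rest: The reachable rules are right-linear with at most one rule per (nonterminal, next-terminal) pair. Each input token forces the next rule, so parsing is deterministic.

Unambiguous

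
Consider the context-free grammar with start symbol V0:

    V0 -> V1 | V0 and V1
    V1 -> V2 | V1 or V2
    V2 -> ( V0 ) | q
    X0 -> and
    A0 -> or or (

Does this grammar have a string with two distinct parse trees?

Unambiguous

(X0, A0 are unreachable from V0, so their rules don't affect L(V0).) This is a standard precedence ladder (V0 over V1 over V2), with each level left-recursive on its own operator ('and' at V0, 'or' at V1). That structure is LR(1), hence unambiguous.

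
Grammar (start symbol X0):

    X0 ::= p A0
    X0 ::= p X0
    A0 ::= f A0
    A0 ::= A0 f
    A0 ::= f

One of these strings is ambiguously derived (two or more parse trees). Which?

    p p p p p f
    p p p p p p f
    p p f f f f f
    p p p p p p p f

p p f f f f f

p p p p p f: 1 tree
p p p p p p f: 1 tree
p p f f f f f: 16 trees
p p p p p p p f: 1 tree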